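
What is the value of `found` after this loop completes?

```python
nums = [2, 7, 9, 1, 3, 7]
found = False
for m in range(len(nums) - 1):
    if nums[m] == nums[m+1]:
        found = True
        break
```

Check consecutive duplicates in [2, 7, 9, 1, 3, 7]
`found` takes the values: False

Answer: False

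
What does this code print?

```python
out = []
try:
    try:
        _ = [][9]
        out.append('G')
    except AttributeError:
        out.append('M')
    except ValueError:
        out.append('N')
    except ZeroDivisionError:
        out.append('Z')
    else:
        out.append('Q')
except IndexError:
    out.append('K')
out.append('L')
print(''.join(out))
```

Execution trace: 'K' (outer except IndexError) → 'L' (after the try/except). Output: KL

Answer: KL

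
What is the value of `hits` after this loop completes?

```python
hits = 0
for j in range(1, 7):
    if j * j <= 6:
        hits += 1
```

Count numbers where j² ≤ 6
`hits` takes the values: 0 → 1 → 2

Answer: 2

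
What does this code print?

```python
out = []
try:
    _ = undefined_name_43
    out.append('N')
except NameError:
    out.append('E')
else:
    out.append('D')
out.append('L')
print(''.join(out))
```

Execution trace: 'E' (except NameError) → 'L' (after the try/except). Output: EL

Answer: EL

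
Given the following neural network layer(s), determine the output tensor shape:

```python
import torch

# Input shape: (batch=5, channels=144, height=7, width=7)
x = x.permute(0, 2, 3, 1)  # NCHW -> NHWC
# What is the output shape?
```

Input: (5, 144, 7, 7) -> Output: (5, 7, 7, 144)

Answer: (5, 7, 7, 144)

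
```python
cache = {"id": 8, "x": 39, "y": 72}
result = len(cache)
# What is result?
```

Trace:
`cache = {"id": 8, "x": 39, "y": 72}` → cache = {'id': 8, 'x': 39, 'y': 72}
`result = len(cache)` → result = 3
So result = 3

Answer: 3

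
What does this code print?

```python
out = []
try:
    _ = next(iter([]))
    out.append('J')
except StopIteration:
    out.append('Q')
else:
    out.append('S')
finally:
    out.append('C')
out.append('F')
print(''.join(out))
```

Execution trace: 'Q' (except StopIteration) → 'C' (finally) → 'F' (after the try/except). Output: QCF

Answer: QCF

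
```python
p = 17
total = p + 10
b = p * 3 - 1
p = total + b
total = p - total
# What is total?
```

Trace:
`p = 17` → p = 17
`total = p + 10` → total = 27
`b = p * 3 - 1` → b = 50
`p = total + b` → p = 77
`total = p - total` → total = 50
So total = 50

Answer: 50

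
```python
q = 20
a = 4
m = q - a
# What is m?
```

Trace:
`q = 20` → q = 20
`a = 4` → a = 4
`m = q - a` → m = 16
So m = 16

Answer: 16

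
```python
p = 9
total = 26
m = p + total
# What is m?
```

Trace:
`p = 9` → p = 9
`total = 26` → total = 26
`m = p + total` → m = 35
So m = 35

Answer: 35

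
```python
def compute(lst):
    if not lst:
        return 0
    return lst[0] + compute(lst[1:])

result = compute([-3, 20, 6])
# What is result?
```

(-3) + 20 + 6 + 0 = 23

Answer: 23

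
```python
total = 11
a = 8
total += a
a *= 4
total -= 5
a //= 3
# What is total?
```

Trace:
`total = 11` → total = 11
`a = 8` → a = 8
`total += a` → total = 19
`a *= 4` → a = 32
`total -= 5` → total = 14
`a //= 3` → a = 10
So total = 14

Answer: 14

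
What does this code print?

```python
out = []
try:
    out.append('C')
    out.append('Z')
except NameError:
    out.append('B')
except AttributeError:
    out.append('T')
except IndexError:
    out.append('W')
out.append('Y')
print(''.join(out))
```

Execution trace: 'C' (try body) → 'Z' (try body, no exception) → 'Y' (after the try/except). Output: CZY

Answer: CZY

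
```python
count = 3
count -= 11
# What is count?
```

Trace:
`count = 3` → count = 3
`count -= 11` → count = -8
So count = -8

Answer: -8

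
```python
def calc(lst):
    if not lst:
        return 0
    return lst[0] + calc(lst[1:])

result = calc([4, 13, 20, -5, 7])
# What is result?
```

4 + 13 + 20 + (-5) + 7 + 0 = 39

Answer: 39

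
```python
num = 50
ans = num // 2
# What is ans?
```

Trace:
`num = 50` → num = 50
`ans = num // 2` → ans = 25
So ans = 25

Answer: 25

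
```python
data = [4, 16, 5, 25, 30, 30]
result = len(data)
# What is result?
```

Trace:
`data = [4, 16, 5, 25, 30, 30]` → data = [4, 16, 5, 25, 30, 30]
`result = len(data)` → result = 6
So result = 6

Answer: 6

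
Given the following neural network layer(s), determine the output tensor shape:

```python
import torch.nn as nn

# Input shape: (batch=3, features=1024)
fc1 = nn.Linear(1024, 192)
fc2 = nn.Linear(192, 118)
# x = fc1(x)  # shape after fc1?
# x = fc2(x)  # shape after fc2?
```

Input: (3, 1024) -> after fc1: (3, 192) -> Output: (3, 118)

Answer: (3, 118)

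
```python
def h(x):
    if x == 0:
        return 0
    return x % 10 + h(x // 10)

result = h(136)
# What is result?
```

Sum of digits of 136: 6 + 3 + 1 = 10

Answer: 10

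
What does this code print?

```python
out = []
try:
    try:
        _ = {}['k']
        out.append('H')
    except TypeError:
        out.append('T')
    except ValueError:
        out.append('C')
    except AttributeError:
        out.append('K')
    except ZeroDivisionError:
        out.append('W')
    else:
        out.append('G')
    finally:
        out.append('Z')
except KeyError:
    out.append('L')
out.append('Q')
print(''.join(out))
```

Execution trace: 'Z' (finally) → 'L' (outer except KeyError) → 'Q' (after the try/except). Output: ZLQ

Answer: ZLQ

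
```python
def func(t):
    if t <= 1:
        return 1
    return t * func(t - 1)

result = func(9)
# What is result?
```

func(9) = 9 * 8 * 7 * 6 * 5 * 4 * 3 * 2 * 1 = 362880

Answer: 362880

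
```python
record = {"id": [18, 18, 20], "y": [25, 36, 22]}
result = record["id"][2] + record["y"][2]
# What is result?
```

Trace:
`record = {"id": [18, 18, 20], "y": [25, 36, 22]}` → record = {'id': [18, 18, 20], 'y': [25, 36, 22]}
`result = record["id"][2] + record["y"][2]` → result = 42
So result = 42

Answer: 42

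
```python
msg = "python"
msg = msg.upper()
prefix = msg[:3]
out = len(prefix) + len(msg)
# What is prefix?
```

Trace:
`msg = "python"` → msg = 'python'
`msg = msg.upper()` → msg = 'PYTHON'
`prefix = msg[:3]` → prefix = 'PYT'
`out = len(prefix) + len(msg)` → out = 9
So prefix = 'PYT'

Answer: 'PYT'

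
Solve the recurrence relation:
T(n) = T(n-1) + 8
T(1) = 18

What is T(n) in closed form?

Unrolling: T(n) = T(1) + 8·(n-1) = 18 + 8(n-1) = 8n + 10.

Answer: T(n) = 8n + 10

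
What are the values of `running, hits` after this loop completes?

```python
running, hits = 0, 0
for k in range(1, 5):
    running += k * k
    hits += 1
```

Sum of squares and count
`running, hits` takes the values: (0, 0) → (1, 0) → (1, 1) → (5, 1) → (5, 2) → (14, 2) → (14, 3) → (30, 3) → (30, 4)

Answer: 30, 4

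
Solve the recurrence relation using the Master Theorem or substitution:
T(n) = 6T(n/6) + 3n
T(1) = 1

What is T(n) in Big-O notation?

By Master Theorem: a=6, b=6, f(n)=3n. Since log_6(6) = 1 and f(n) = Θ(n^1), Case 2 applies. T(n) = O(n log n).

Answer: O(n log n)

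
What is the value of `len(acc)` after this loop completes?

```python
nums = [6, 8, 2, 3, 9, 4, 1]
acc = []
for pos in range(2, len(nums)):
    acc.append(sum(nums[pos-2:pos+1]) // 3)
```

Number of 3-element averages
`acc` takes the values: [] → [5] → [5, 4] → [5, 4, 4] → [5, 4, 4, 5] → [5, 4, 4, 5, 4]
So `len(acc)` = 5

Answer: 5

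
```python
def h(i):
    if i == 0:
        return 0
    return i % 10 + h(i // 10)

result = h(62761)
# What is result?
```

Sum of digits of 62761: 1 + 6 + 7 + 2 + 6 = 22

Answer: 22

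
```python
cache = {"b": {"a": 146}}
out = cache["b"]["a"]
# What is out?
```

Trace:
`cache = {"b": {"a": 146}}` → cache = {'b': {'a': 146}}
`out = cache["b"]["a"]` → out = 146
So out = 146

Answer: 146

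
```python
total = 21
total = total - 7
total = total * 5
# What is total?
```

Trace:
`total = 21` → total = 21
`total = total - 7` → total = 14
`total = total * 5` → total = 70
So total = 70

Answer: 70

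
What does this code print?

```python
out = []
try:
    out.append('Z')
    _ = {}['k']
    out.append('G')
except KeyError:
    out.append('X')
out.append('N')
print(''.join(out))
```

Execution trace: 'Z' (try body) → 'X' (except KeyError) → 'N' (after the try/except). Output: ZXN

Answer: ZXN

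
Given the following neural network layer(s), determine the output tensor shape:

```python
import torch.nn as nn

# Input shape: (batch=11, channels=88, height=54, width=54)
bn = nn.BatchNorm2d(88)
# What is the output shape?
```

Input: (11, 88, 54, 54) -> Output: (11, 88, 54, 54)

Answer: (11, 88, 54, 54)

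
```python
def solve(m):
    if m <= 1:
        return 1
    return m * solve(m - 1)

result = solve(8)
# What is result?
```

solve(8) = 8 * 7 * 6 * 5 * 4 * 3 * 2 * 1 = 40320

Answer: 40320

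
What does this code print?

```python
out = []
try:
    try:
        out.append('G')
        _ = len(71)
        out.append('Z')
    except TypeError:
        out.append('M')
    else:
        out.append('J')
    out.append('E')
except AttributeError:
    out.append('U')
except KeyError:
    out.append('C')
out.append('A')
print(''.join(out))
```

Execution trace: 'G' (inner try body) → 'M' (inner except TypeError) → 'E' (try body, no exception) → 'A' (after the try/except). Output: GMEA

Answer: GMEA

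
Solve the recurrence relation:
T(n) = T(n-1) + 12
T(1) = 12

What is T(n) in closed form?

Unrolling: T(n) = T(1) + 12·(n-1) = 12 + 12(n-1) = 12n.

Answer: T(n) = 12n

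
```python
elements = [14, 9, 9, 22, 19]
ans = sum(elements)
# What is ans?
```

Trace:
`elements = [14, 9, 9, 22, 19]` → elements = [14, 9, 9, 22, 19]
`ans = sum(elements)` → ans = 73
So ans = 73

Answer: 73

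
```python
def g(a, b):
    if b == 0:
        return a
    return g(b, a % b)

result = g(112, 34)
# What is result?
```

g(112, 34) -> g(34, 10) -> g(10, 4) -> g(4, 2) -> g(2, 0) -> 2

Answer: 2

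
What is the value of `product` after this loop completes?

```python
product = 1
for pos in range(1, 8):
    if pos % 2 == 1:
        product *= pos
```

Product of odd numbers 1 to 7
`product` takes the values: 1 → 3 → 15 → 105

Answer: 105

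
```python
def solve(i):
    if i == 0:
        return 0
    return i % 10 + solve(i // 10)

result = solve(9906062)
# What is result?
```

Sum of digits of 9906062: 2 + 6 + 0 + 6 + 0 + 9 + 9 = 32

Answer: 32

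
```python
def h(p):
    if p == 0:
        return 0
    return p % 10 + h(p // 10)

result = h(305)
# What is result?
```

Sum of digits of 305: 5 + 0 + 3 = 8

Answer: 8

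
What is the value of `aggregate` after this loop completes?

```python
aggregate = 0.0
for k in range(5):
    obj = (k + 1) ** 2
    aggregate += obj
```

Sum of squared losses 1² + 2² + ... + 5²
`aggregate` takes the values: 0.0 → 1.0 → 5.0 → 14.0 → 30.0 → 55.0

Answer: 55.0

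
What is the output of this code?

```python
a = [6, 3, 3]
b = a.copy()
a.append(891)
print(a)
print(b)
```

Key concept: list.copy() creates independent copy.
Step by step:
`a = [6, 3, 3]` → a = [6, 3, 3]
`b = a.copy()` → b = [6, 3, 3]
`a.append(891)` → a = [6, 3, 3, 891]
`print(a)` → prints [6, 3, 3, 891]
`print(b)` → prints [6, 3, 3]

Answer:
[6, 3, 3, 891]
[6, 3, 3]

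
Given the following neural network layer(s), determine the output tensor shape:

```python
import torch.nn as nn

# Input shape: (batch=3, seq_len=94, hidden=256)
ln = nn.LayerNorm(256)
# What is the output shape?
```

Input: (3, 94, 256) -> Output: (3, 94, 256)

Answer: (3, 94, 256)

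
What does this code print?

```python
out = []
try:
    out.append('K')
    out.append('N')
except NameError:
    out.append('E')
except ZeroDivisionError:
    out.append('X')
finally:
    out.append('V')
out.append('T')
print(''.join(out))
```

Execution trace: 'K' (try body) → 'N' (try body, no exception) → 'V' (finally) → 'T' (after the try/except). Output: KNVT

Answer: KNVT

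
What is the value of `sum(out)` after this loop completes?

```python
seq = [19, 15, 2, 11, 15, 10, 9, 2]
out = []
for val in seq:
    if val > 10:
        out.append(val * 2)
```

Sum of doubled values > 10
`out` takes the values: [] → [38] → [38, 30] → [38, 30, 22] → [38, 30, 22, 30]
So `sum(out)` = 120

Answer: 120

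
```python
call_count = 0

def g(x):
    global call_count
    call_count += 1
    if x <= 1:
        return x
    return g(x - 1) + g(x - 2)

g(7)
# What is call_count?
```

Calls(x) = 1 + Calls(x-1) + Calls(x-2); Calls(0)=Calls(1)=1. For x=7 this gives 41.

Answer: 41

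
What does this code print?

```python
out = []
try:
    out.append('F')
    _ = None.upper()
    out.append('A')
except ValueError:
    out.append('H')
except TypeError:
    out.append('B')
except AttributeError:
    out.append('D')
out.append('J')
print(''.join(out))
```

Execution trace: 'F' (try body) → 'D' (except AttributeError) → 'J' (after the try/except). Output: FDJ

Answer: FDJ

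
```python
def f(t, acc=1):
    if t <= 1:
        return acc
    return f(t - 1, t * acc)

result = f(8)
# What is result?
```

Accumulator trace (n, acc): (8, 1) -> (7, 8) -> (6, 56) -> (5, 336) -> (4, 1680) -> (3, 6720) -> (2, 20160) -> (1, 40320) -> return 40320

Answer: 40320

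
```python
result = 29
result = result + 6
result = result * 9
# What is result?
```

Trace:
`result = 29` → result = 29
`result = result + 6` → result = 35
`result = result * 9` → result = 315
So result = 315

Answer: 315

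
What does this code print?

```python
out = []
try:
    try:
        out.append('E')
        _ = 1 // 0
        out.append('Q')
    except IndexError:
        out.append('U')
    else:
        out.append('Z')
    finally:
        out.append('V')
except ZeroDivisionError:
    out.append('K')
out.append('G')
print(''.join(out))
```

Execution trace: 'E' (try body) → 'V' (finally) → 'K' (outer except ZeroDivisionError) → 'G' (after the try/except). Output: EVKG

Answer: EVKG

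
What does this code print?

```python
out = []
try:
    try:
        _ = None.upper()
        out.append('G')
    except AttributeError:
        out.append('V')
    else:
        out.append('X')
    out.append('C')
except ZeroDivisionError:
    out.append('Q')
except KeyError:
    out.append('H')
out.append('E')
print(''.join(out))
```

Execution trace: 'V' (inner except AttributeError) → 'C' (try body, no exception) → 'E' (after the try/except). Output: VCE

Answer: VCE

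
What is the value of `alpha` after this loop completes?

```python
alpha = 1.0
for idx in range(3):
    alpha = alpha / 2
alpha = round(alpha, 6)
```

Halving LR 3 times: 1 / 2^3
`alpha` takes the values: 1.0 → 0.5 → 0.25 → 0.125

Answer: 0.125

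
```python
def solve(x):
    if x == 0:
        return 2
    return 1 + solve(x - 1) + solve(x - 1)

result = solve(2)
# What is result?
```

solve(x) = 1 + 2·solve(x-1), solve(0)=2. Closed form: (2+1)·2^2 - 1 = 11.

Answer: 11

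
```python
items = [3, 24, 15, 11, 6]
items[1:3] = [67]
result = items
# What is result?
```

Trace:
`items = [3, 24, 15, 11, 6]` → items = [3, 24, 15, 11, 6]
`items[1:3] = [67]` → items = [3, 67, 11, 6]
`result = items` → result = [3, 67, 11, 6]
So result = [3, 67, 11, 6]

Answer: [3, 67, 11, 6]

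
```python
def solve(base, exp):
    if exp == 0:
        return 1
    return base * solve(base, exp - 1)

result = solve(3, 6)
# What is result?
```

solve(3, 6) = 3 * 3 * 3 * 3 * 3 * 3 = 729

Answer: 729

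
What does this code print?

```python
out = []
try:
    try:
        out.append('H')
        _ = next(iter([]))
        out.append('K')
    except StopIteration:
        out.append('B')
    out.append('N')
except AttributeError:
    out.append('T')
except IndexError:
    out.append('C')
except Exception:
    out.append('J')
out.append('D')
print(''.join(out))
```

Execution trace: 'H' (inner try body) → 'B' (inner except StopIteration) → 'N' (try body, no exception) → 'D' (after the try/except). Output: HBND

Answer: HBND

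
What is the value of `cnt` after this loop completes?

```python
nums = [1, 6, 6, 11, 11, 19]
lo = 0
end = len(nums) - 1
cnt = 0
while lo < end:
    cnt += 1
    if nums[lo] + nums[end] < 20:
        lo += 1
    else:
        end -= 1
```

Steps to find pair summing to 20
`cnt` takes the values: 0 → 1 → 2 → 3 → 4 → 5

Answer: 5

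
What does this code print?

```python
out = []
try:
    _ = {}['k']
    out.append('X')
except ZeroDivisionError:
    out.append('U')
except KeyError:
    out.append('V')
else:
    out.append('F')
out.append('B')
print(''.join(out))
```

Execution trace: 'V' (except KeyError) → 'B' (after the try/except). Output: VB

Answer: VB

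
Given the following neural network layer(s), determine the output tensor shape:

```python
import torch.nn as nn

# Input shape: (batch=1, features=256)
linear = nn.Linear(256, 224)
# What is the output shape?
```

Input: (1, 256) -> Output: (1, 224)

Answer: (1, 224)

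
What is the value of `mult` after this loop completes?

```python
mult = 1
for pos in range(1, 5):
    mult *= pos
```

4! = 24
`mult` takes the values: 1 → 2 → 6 → 24

Answer: 24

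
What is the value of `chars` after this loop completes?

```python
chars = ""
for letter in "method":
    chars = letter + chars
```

Reverse 'method'
`chars` takes the values: "" → "m" → "em" → "tem" → "htem" → "ohtem" → "dohtem"

Answer: "dohtem"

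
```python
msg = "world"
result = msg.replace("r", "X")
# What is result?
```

Trace:
`msg = "world"` → msg = 'world'
`result = msg.replace("r", "X")` → result = 'woXld'
So result = 'woXld'

Answer: 'woXld'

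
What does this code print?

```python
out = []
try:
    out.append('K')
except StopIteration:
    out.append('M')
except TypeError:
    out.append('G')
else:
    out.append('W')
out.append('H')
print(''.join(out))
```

Execution trace: 'K' (try body, no exception) → 'W' (else) → 'H' (after the try/except). Output: KWH

Answer: KWH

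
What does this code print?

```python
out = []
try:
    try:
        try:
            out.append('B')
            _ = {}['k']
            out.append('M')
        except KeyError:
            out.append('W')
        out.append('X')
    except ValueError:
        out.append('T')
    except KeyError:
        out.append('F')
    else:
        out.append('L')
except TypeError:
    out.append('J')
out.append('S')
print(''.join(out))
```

Execution trace: 'B' (inner try body) → 'W' (inner except KeyError) → 'X' (try body, no exception) → 'L' (else) → 'S' (after the try/except). Output: BWXLS

Answer: BWXLS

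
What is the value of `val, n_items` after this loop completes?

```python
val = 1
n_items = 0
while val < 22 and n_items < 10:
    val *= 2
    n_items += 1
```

Double until >= 22 or 10 iterations
`val, n_items` takes the values: (1, 0) → (2, 0) → (2, 1) → (4, 1) → (4, 2) → (8, 2) → (8, 3) → (16, 3) → (16, 4) → (32, 4) → (32, 5)

Answer: 32, 5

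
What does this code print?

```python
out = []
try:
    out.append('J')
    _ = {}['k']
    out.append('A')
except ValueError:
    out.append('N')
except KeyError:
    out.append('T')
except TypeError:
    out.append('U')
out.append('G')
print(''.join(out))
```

Execution trace: 'J' (try body) → 'T' (except KeyError) → 'G' (after the try/except). Output: JTG

Answer: JTG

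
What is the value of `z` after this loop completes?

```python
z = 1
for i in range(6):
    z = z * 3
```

Multiply by 3, 6 times: 1 * 3^6 = 729
`z` takes the values: 1 → 3 → 9 → 27 → 81 → 243 → 729

Answer: 729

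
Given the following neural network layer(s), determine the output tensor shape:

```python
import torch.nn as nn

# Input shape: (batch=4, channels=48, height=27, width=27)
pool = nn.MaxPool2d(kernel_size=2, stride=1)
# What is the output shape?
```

Input: (4, 48, 27, 27) -> Output: (4, 48, 26, 26)

Answer: (4, 48, 26, 26)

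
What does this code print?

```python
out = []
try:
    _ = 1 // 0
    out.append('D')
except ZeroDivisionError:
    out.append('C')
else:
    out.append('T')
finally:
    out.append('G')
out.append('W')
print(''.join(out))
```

Execution trace: 'C' (except ZeroDivisionError) → 'G' (finally) → 'W' (after the try/except). Output: CGW

Answer: CGW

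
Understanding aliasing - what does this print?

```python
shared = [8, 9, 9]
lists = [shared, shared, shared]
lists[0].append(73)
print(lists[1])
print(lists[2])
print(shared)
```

Key concept: list of same reference.
Step by step:
`shared = [8, 9, 9]` → shared = [8, 9, 9]
`lists = [shared, shared, shared]` → lists = [[8, 9, 9], [8, 9, 9], [8, 9, 9]]
`lists[0].append(73)` → shared = [8, 9, 9, 73]; lists = [[8, 9, 9, 73], [8, 9, 9, 73], [8, 9, 9, 73]]
`print(lists[1])` → prints [8, 9, 9, 73]
`print(lists[2])` → prints [8, 9, 9, 73]
`print(shared)` → prints [8, 9, 9, 73]

Answer:
[8, 9, 9, 73]
[8, 9, 9, 73]
[8, 9, 9, 73]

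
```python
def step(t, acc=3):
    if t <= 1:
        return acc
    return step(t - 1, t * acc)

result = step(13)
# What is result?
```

Accumulator trace (n, acc): (13, 3) -> (12, 39) -> (11, 468) -> (10, 5148) -> (9, 51480) -> (8, 463320) -> (7, 3706560) -> (6, 25945920) -> (5, 155675520) -> (4, 778377600) -> (3, 3113510400) -> (2, 9340531200) -> (1, 18681062400) -> return 18681062400

Answer: 18681062400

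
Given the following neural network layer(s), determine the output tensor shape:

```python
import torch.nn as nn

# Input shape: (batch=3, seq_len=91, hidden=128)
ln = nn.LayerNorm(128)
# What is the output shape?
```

Input: (3, 91, 128) -> Output: (3, 91, 128)

Answer: (3, 91, 128)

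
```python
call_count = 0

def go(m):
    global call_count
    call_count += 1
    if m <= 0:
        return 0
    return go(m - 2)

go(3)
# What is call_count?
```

Linear recursion stepping by 2: 3 calls from m=3 down to ≤0.

Answer: 3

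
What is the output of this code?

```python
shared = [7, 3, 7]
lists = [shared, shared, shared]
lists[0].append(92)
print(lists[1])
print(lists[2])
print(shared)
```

Key concept: list of same reference.
Step by step:
`shared = [7, 3, 7]` → shared = [7, 3, 7]
`lists = [shared, shared, shared]` → lists = [[7, 3, 7], [7, 3, 7], [7, 3, 7]]
`lists[0].append(92)` → shared = [7, 3, 7, 92]; lists = [[7, 3, 7, 92], [7, 3, 7, 92], [7, 3, 7, 92]]
`print(lists[1])` → prints [7, 3, 7, 92]
`print(lists[2])` → prints [7, 3, 7, 92]
`print(shared)` → prints [7, 3, 7, 92]

Answer:
[7, 3, 7, 92]
[7, 3, 7, 92]
[7, 3, 7, 92]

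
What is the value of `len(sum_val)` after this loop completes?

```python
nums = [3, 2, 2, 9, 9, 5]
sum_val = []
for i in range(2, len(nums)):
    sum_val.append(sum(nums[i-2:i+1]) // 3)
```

Number of 3-element averages
`sum_val` takes the values: [] → [2] → [2, 4] → [2, 4, 6] → [2, 4, 6, 7]
So `len(sum_val)` = 4

Answer: 4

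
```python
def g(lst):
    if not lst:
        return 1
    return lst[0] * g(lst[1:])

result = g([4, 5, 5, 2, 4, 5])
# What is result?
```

Product over [4, 5, 5, 2, 4, 5] = 4 * 5 * 5 * 2 * 4 * 5 = 4000

Answer: 4000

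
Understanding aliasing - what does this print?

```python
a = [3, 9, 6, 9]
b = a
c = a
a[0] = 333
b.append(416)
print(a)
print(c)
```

Key concept: multiple aliases.
Step by step:
`a = [3, 9, 6, 9]` → a = [3, 9, 6, 9]
`b = a` → b = [3, 9, 6, 9] (same object as a)
`c = a` → c = [3, 9, 6, 9] (same object as a, b)
`a[0] = 333` → a = [333, 9, 6, 9] (same object as b, c); b = [333, 9, 6, 9] (same object as a, c); c = [333, 9, 6, 9] (same object as a, b)
`b.append(416)` → a = [333, 9, 6, 9, 416] (same object as b, c); b = [333, 9, 6, 9, 416] (same object as a, c); c = [333, 9, 6, 9, 416] (same object as a, b)
`print(a)` → prints [333, 9, 6, 9, 416]
`print(c)` → prints [333, 9, 6, 9, 416]

Answer:
[333, 9, 6, 9, 416]
[333, 9, 6, 9, 416]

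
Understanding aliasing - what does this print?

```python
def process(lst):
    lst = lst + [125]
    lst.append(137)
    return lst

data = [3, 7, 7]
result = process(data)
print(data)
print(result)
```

Key concept: rebinding parameter vs mutation.
Step by step:
`data = [3, 7, 7]` → data = [3, 7, 7]
`result = process(data)` → result = [3, 7, 7, 125, 137]
`print(data)` → prints [3, 7, 7]
`print(result)` → prints [3, 7, 7, 125, 137]

Answer:
[3, 7, 7]
[3, 7, 7, 125, 137]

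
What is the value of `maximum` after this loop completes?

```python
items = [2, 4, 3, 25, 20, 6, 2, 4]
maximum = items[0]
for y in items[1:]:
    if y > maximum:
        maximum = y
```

Maximum of [2, 4, 3, 25, 20, 6, 2, 4]
`maximum` takes the values: 2 → 4 → 25

Answer: 25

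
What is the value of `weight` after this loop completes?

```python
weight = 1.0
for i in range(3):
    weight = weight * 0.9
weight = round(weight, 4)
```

Exponential decay: 1.0 * 0.9^3
`weight` takes the values: 1.0 → 0.9 → 0.81 → 0.729

Answer: 0.729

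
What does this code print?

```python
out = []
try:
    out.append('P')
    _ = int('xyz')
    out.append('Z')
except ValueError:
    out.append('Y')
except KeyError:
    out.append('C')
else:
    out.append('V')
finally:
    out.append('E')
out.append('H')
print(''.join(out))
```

Execution trace: 'P' (try body) → 'Y' (except ValueError) → 'E' (finally) → 'H' (after the try/except). Output: PYEH

Answer: PYEH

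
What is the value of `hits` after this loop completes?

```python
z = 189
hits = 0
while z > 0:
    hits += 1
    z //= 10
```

Count digits by repeated division by 10
`hits` takes the values: 0 → 1 → 2 → 3

Answer: 3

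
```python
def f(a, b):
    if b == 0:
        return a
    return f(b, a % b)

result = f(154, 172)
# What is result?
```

f(154, 172) -> f(172, 154) -> f(154, 18) -> f(18, 10) -> f(10, 8) -> f(8, 2) -> f(2, 0) -> 2

Answer: 2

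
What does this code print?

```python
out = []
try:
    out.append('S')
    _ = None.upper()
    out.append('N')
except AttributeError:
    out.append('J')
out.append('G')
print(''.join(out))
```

Execution trace: 'S' (try body) → 'J' (except AttributeError) → 'G' (after the try/except). Output: SJG

Answer: SJG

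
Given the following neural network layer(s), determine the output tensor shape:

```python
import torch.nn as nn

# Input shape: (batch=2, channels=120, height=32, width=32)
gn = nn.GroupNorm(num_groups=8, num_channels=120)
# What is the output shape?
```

Input: (2, 120, 32, 32) -> Output: (2, 120, 32, 32)

Answer: (2, 120, 32, 32)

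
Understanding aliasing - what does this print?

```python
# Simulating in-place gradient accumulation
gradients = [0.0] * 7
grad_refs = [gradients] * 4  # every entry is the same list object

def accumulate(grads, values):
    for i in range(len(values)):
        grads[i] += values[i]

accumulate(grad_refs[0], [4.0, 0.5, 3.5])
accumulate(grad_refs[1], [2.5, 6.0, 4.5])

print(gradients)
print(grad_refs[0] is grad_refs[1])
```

Key concept: gradient accumulation aliasing.
Step by step:
`gradients = [0.0] * 7` → gradients = [0.0, 0.0, 0.0, 0.0, 0.0, 0.0, 0.0]
`grad_refs = [gradients] * 4` → grad_refs = [[0.0, 0.0, 0.0, 0.0, 0.0, 0.0, 0.0], [0.0, 0.0, 0.0, 0.0, 0.0, 0.0, 0.0], [0.0, 0.0, 0.0, 0.0, 0.0, 0.0, 0.0], [0.0, 0.0, 0.0, 0.0, 0.0, 0.0, 0.0]]
`accumulate(grad_refs[0], [4.0, 0.5, 3.5])` → gradients = [4.0, 0.5, 3.5, 0.0, 0.0, 0.0, 0.0]; grad_refs = [[4.0, 0.5, 3.5, 0.0, 0.0, 0.0, 0.0], [4.0, 0.5, 3.5, 0.0, 0.0, 0.0, 0.0], [4.0, 0.5, 3.5, 0.0, 0.0, 0.0, 0.0], [4.0, 0.5, 3.5, 0.0, 0.0, 0.0, 0.0]]
`accumulate(grad_refs[1], [2.5, 6.0, 4.5])` → gradients = [6.5, 6.5, 8.0, 0.0, 0.0, 0.0, 0.0]; grad_refs = [[6.5, 6.5, 8.0, 0.0, 0.0, 0.0, 0.0], [6.5, 6.5, 8.0, 0.0, 0.0, 0.0, 0.0], [6.5, 6.5, 8.0, 0.0, 0.0, 0.0, 0.0], [6.5, 6.5, 8.0, 0.0, 0.0, 0.0, 0.0]]
`print(gradients)` → prints [6.5, 6.5, 8.0, 0.0, 0.0, 0.0, 0.0]
`print(grad_refs[0] is grad_refs[1])` → prints True

Answer:
[6.5, 6.5, 8.0, 0.0, 0.0, 0.0, 0.0]
True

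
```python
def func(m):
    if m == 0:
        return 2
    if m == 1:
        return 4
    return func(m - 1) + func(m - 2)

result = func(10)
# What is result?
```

Build up from base cases: func(0)=2, func(1)=4, func(2)=6, func(3)=10, func(4)=16, func(5)=26, func(6)=42, ..., func(10)=288

Answer: 288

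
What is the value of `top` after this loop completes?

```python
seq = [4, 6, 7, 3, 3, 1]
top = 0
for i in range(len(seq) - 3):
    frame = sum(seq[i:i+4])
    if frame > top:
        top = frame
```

Max sum of 4-element window in [4, 6, 7, 3, 3, 1]
`top` takes the values: 0 → 20

Answer: 20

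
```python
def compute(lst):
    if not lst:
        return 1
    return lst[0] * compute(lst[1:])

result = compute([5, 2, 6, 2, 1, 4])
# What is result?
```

Product over [5, 2, 6, 2, 1, 4] = 5 * 2 * 6 * 2 * 1 * 4 = 480

Answer: 480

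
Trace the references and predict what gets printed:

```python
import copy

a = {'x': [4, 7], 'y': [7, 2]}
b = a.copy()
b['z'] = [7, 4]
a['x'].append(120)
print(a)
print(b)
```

Key concept: shallow copy of dict with mutable values.
Step by step:
`a = {'x': [4, 7], 'y': [7, 2]}` → a = {'x': [4, 7], 'y': [7, 2]}
`b = a.copy()` → b = {'x': [4, 7], 'y': [7, 2]}
`b['z'] = [7, 4]` → b = {'x': [4, 7], 'y': [7, 2], 'z': [7, 4]}
`a['x'].append(120)` → a = {'x': [4, 7, 120], 'y': [7, 2]}; b = {'x': [4, 7, 120], 'y': [7, 2], 'z': [7, 4]}
`print(a)` → prints {'x': [4, 7, 120], 'y': [7, 2]}
`print(b)` → prints {'x': [4, 7, 120], 'y': [7, 2], 'z': [7, 4]}

Answer:
{'x': [4, 7, 120], 'y': [7, 2]}
{'x': [4, 7, 120], 'y': [7, 2], 'z': [7, 4]}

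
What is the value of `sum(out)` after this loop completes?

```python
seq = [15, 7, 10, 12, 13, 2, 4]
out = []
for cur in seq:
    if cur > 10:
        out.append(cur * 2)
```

Sum of doubled values > 10
`out` takes the values: [] → [30] → [30, 24] → [30, 24, 26]
So `sum(out)` = 80

Answer: 80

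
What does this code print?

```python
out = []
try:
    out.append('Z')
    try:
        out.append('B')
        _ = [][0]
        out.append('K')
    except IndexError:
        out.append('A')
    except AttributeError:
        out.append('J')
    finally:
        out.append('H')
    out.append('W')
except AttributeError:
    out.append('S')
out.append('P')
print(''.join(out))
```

Execution trace: 'Z' (try body) → 'B' (inner try body) → 'A' (inner except IndexError) → 'H' (inner finally) → 'W' (try body, no exception) → 'P' (after the try/except). Output: ZBAHWP

Answer: ZBAHWP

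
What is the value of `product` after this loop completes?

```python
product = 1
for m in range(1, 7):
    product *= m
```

6! = 720
`product` takes the values: 1 → 2 → 6 → 24 → 120 → 720

Answer: 720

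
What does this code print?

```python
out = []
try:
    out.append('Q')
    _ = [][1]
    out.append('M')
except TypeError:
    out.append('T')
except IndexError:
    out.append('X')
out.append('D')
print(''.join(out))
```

Execution trace: 'Q' (try body) → 'X' (except IndexError) → 'D' (after the try/except). Output: QXD

Answer: QXD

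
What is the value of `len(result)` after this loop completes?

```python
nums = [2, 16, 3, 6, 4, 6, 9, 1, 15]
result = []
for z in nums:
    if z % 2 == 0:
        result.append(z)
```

Count even numbers in [2, 16, 3, 6, 4, 6, 9, 1, 15]
`result` takes the values: [] → [2] → [2, 16] → [2, 16, 6] → [2, 16, 6, 4] → [2, 16, 6, 4, 6]
So `len(result)` = 5

Answer: 5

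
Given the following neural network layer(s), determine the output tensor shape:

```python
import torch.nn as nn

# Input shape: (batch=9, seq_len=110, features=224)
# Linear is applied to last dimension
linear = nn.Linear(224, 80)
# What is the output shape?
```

Input: (9, 110, 224) -> Output: (9, 110, 80)

Answer: (9, 110, 80)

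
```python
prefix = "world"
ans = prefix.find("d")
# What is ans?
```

Trace:
`prefix = "world"` → prefix = 'world'
`ans = prefix.find("d")` → ans = 4
So ans = 4

Answer: 4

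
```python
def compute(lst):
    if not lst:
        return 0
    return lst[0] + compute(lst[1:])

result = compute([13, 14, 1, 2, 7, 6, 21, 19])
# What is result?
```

13 + 14 + 1 + 2 + 7 + 6 + 21 + 19 + 0 = 83

Answer: 83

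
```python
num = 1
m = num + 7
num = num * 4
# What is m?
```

Trace:
`num = 1` → num = 1
`m = num + 7` → m = 8
`num = num * 4` → num = 4
So m = 8

Answer: 8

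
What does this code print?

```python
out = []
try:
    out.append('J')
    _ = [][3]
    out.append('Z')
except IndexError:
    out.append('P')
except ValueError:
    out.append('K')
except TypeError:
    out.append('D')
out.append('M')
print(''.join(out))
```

Execution trace: 'J' (try body) → 'P' (except IndexError) → 'M' (after the try/except). Output: JPM

Answer: JPM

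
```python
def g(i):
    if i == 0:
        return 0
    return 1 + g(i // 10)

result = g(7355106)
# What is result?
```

Count of digits of 7355106: 7

Answer: 7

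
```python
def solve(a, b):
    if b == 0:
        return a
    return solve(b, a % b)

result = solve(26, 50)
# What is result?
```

solve(26, 50) -> solve(50, 26) -> solve(26, 24) -> solve(24, 2) -> solve(2, 0) -> 2

Answer: 2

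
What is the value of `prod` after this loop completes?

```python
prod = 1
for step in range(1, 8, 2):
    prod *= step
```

Product of 1, 3, 5, ... up to 7
`prod` takes the values: 1 → 3 → 15 → 105

Answer: 105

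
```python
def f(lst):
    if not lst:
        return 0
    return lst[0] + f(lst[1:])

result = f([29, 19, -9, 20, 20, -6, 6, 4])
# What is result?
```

29 + 19 + (-9) + 20 + 20 + (-6) + 6 + 4 + 0 = 83

Answer: 83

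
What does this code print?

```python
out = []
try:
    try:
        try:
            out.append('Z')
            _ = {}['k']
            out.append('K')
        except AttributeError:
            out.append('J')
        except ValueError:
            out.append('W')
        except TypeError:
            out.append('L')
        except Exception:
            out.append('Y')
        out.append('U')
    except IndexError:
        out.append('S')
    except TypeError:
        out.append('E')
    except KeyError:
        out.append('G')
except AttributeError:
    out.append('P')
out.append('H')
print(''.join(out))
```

Execution trace: 'Z' (inner try body) → 'Y' (inner except Exception) → 'U' (try body, no exception) → 'H' (after the try/except). Output: ZYUH

Answer: ZYUH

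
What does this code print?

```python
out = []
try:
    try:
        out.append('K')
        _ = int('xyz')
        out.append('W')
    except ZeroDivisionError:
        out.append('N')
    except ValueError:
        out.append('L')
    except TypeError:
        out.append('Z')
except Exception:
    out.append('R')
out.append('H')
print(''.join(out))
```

Execution trace: 'K' (inner try body) → 'L' (inner except ValueError) → 'H' (after the try/except). Output: KLH

Answer: KLH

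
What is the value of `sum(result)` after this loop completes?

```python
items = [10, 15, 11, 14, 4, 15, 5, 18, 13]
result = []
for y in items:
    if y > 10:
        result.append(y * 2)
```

Sum of doubled values > 10
`result` takes the values: [] → [30] → [30, 22] → [30, 22, 28] → [30, 22, 28, 30] → [30, 22, 28, 30, 36] → [30, 22, 28, 30, 36, 26]
So `sum(result)` = 172

Answer: 172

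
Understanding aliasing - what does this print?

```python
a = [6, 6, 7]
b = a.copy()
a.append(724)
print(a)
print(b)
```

Key concept: list.copy() creates independent copy.
Step by step:
`a = [6, 6, 7]` → a = [6, 6, 7]
`b = a.copy()` → b = [6, 6, 7]
`a.append(724)` → a = [6, 6, 7, 724]
`print(a)` → prints [6, 6, 7, 724]
`print(b)` → prints [6, 6, 7]

Answer:
[6, 6, 7, 724]
[6, 6, 7]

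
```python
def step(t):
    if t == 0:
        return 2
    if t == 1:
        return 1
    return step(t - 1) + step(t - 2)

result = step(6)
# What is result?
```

Build up from base cases: step(0)=2, step(1)=1, step(2)=3, step(3)=4, step(4)=7, step(5)=11, step(6)=18

Answer: 18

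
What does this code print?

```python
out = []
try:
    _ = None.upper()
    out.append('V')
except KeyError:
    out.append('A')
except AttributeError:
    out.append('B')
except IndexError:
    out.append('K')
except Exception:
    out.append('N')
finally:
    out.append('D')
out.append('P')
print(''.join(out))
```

Execution trace: 'B' (except AttributeError) → 'D' (finally) → 'P' (after the try/except). Output: BDP

Answer: BDP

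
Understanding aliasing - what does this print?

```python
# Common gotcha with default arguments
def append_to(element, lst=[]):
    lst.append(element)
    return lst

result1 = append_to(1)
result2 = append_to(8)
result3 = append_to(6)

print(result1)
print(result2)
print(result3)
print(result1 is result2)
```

Key concept: mutable default argument gotcha.
Step by step:
`result1 = append_to(1)` → result1 = [1]
`result2 = append_to(8)` → result1 = [1, 8] (same object as result2); result2 = [1, 8] (same object as result1)
`result3 = append_to(6)` → result1 = [1, 8, 6] (same object as result2, result3); result2 = [1, 8, 6] (same object as result1, result3); result3 = [1, 8, 6] (same object as result1, result2)
`print(result1)` → prints [1, 8, 6]
`print(result2)` → prints [1, 8, 6]
`print(result3)` → prints [1, 8, 6]
`print(result1 is result2)` → prints True

Answer:
[1, 8, 6]
[1, 8, 6]
[1, 8, 6]
True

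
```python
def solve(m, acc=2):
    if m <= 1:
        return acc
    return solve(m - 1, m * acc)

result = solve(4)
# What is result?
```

Accumulator trace (n, acc): (4, 2) -> (3, 8) -> (2, 24) -> (1, 48) -> return 48

Answer: 48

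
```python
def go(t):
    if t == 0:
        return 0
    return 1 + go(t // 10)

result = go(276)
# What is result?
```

Count of digits of 276: 3

Answer: 3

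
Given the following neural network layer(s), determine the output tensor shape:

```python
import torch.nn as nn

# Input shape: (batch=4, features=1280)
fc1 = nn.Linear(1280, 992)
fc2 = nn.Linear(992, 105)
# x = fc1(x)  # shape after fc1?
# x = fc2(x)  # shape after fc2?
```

Input: (4, 1280) -> after fc1: (4, 992) -> Output: (4, 105)

Answer: (4, 105)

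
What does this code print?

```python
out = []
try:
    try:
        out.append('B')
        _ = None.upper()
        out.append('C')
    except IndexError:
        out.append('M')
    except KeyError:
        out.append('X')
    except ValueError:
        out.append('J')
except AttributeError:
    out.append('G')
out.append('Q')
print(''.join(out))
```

Execution trace: 'B' (try body) → 'G' (outer except AttributeError) → 'Q' (after the try/except). Output: BGQ

Answer: BGQ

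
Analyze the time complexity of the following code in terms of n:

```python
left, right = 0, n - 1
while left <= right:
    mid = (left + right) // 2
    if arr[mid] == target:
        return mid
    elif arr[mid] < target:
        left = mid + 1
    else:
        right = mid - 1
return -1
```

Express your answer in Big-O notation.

This is Binary search in a sorted array. Time complexity: O(log n).

Answer: O(log n)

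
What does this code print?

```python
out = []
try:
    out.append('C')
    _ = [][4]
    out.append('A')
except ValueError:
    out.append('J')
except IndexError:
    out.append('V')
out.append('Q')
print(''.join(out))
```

Execution trace: 'C' (try body) → 'V' (except IndexError) → 'Q' (after the try/except). Output: CVQ

Answer: CVQ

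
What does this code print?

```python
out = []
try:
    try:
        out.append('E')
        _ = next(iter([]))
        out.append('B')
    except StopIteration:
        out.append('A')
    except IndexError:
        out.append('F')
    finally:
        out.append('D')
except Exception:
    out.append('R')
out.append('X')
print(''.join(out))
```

Execution trace: 'E' (inner try body) → 'A' (inner except StopIteration) → 'D' (inner finally) → 'X' (after the try/except). Output: EADX

Answer: EADX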